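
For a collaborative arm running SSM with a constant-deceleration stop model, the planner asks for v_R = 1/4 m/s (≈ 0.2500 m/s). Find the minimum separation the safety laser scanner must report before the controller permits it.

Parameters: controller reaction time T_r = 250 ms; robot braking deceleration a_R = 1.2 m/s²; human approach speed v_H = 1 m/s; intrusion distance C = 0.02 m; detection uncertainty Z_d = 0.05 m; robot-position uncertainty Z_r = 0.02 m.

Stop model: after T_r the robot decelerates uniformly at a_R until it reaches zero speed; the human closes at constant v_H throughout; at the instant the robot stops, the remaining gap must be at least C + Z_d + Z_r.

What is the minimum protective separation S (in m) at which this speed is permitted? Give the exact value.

S_min = 1019/1600 m = 0.6369 m

braking lasts T_s = (1/4)/(6/5) = 0.2083 s
reaction-phase robot travel = 0.2500·0.2500 = 0.0625 m
robot under decel: 0.2500²/(2·1.2000) = 0.0260 m
human over T_r+T_s: 1.0000·(0.2500+0.2083) = 0.4583 m
C+Z_d+Z_r = 0.0200+0.0500+0.0200 = 0.0900 m
S_min ≈ 0.0625+0.0260+0.4583+0.0900  ⇒  S_min = 1019/1600 m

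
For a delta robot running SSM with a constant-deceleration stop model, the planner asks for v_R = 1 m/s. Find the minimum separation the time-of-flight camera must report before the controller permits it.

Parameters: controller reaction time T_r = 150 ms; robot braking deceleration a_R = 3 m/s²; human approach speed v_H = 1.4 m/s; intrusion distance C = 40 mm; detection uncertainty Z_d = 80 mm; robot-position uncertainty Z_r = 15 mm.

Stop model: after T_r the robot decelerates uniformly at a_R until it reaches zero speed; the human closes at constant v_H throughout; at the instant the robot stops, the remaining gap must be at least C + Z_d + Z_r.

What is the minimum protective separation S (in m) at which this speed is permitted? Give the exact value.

S_min = 677/600 m = 1.1283 m

T_s = v_R/a_R = 1/3 = 0.3333 s
robot covers v_R·T_r = 1.0000·0.1500 = 0.1500 m before braking
robot covers 1.0000·0.3333 − ½·3.0000·0.3333² = 0.1667 m while stopping
human over T_r+T_s: 1.4000·(0.1500+0.3333) = 0.6767 m
residual clearance needed = 0.0400+0.0800+0.0150 = 0.1350 m
S_min ≈ 0.1500+0.1667+0.6767+0.1350  ⇒  S_min = 677/600 m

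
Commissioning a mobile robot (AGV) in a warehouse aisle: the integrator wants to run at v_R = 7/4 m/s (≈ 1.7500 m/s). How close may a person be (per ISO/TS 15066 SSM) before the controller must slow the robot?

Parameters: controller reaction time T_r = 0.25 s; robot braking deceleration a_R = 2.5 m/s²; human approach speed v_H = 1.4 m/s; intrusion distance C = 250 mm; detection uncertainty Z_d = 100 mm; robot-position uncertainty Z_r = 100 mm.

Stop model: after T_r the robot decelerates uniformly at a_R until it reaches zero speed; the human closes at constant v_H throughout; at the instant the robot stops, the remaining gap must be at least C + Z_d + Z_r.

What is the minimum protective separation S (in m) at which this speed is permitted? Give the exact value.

S_min = 283/100 m = 2.8300 m

stop time T_s = (7/4)/(5/2) = 0.7000 s
robot in T_r: 1.7500·0.2500 = 0.4375 m
braking distance = 1.7500²/(2·2.5000) = 0.6125 m
human closes 1.4000·0.9500 = 1.3300 m
margins: 0.2500+0.1000+0.1000 = 0.4500 m
S_min ≈ 0.4375+0.6125+1.3300+0.4500  ⇒  S_min = 283/100 m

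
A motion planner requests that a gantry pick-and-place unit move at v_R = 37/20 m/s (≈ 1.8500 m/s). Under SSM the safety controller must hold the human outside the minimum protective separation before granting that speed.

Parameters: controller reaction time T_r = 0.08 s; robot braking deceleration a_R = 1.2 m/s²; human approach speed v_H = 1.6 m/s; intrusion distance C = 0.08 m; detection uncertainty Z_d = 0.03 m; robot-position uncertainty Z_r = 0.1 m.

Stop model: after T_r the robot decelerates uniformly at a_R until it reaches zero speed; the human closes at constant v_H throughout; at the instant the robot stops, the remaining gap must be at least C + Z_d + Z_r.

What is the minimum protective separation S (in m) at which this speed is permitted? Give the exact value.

stop time T_s = (37/20)/(6/5) = 1.5417 s
reaction-phase robot travel = 1.8500·0.0800 = 0.1480 m
braking distance = 1.8500²/(2·1.2000) = 1.4260 m
person approaches 1.6000·(0.0800+1.5417) = 2.5947 m
residual clearance needed = 0.0800+0.0300+0.1000 = 0.2100 m
S_min ≈ 0.1480+1.4260+2.5947+0.2100  ⇒  S_min = 105089/24000 m

S_min = 105089/24000 m = 4.3787 m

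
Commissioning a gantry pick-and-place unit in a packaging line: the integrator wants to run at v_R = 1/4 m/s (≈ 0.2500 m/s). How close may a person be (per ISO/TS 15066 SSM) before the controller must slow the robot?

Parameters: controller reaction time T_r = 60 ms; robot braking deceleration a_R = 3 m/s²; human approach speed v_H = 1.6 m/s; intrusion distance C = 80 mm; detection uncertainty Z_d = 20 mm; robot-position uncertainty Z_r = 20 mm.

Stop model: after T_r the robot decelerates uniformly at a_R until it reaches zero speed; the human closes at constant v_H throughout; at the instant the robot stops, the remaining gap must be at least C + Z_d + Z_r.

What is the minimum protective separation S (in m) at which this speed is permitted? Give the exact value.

S_min = 1499/4000 m = 0.3748 m

T_s = v_R/a_R = (1/4)/3 = 0.0833 s
robot covers v_R·T_r = 0.2500·0.0600 = 0.0150 m before braking
braking distance = 0.2500²/(2·3.0000) = 0.0104 m
human over T_r+T_s: 1.6000·(0.0600+0.0833) = 0.2293 m
residual clearance needed = 0.0800+0.0200+0.0200 = 0.1200 m
S_min ≈ 0.0150+0.0104+0.2293+0.1200  ⇒  S_min = 1499/4000 m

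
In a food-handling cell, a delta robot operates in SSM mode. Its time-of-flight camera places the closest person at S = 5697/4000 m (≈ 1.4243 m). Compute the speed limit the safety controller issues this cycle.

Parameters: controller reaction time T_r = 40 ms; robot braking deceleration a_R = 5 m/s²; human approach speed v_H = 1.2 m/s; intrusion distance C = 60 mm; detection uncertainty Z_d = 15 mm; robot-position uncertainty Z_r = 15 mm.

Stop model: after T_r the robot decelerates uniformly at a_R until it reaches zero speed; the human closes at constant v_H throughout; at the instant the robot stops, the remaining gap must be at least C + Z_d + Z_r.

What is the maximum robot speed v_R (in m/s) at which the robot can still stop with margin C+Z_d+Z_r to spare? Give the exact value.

quadratic (1/10)·v² + (7/25)·v + (-1029/800) = 0
  disc = (7/25)² − 4·(1/10)·(-1029/800) = 5929/10000 ; √disc = 77/100
  v_R = (−(7/25) + 77/100) / (2·(1/10)) = 49/20 m/s
check:
T_s = v_R/a_R = (49/20)/5 = 0.4900 s
reaction-phase robot travel = 2.4500·0.0400 = 0.0980 m
braking distance = 2.4500²/(2·5.0000) = 0.6002 m
human closes 1.2000·0.5300 = 0.6360 m
C+Z_d+Z_r = 0.0600+0.0150+0.0150 = 0.0900 m
sum ≈ 0.0980+0.6002+0.6360+0.0900 ≈ 1.4243 m = S ✓

v_R_max = 49/20 m/s = 2.4500 m/s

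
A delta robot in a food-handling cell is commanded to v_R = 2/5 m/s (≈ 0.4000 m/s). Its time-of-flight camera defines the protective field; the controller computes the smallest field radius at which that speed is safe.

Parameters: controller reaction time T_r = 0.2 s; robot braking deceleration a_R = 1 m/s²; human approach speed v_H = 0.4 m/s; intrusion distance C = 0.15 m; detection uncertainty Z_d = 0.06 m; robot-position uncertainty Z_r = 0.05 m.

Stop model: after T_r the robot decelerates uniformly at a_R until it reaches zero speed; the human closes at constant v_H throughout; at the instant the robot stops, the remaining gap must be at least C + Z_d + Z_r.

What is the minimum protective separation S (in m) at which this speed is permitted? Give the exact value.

S_min = 33/50 m = 0.6600 m

T_s = v_R/a_R = (2/5)/1 = 0.4000 s
robot in T_r: 0.4000·0.2000 = 0.0800 m
braking distance = 0.4000²/(2·1.0000) = 0.0800 m
human closes 0.4000·0.6000 = 0.2400 m
C+Z_d+Z_r = 0.1500+0.0600+0.0500 = 0.2600 m
S_min ≈ 0.0800+0.0800+0.2400+0.2600  ⇒  S_min = 33/50 m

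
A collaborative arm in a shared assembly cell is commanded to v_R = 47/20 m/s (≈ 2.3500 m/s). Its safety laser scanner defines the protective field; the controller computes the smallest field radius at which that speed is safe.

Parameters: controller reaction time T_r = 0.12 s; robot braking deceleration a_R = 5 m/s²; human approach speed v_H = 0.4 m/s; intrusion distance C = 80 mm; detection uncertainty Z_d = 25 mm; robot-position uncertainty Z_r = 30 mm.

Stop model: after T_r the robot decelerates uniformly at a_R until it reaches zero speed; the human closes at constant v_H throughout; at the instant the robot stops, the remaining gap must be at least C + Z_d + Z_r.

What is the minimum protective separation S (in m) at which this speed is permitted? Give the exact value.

stop time T_s = (47/20)/5 = 0.4700 s
robot in T_r: 2.3500·0.1200 = 0.2820 m
robot under decel: 2.3500²/(2·5.0000) = 0.5523 m
human over T_r+T_s: 0.4000·(0.1200+0.4700) = 0.2360 m
margins: 0.0800+0.0250+0.0300 = 0.1350 m
S_min ≈ 0.2820+0.5523+0.2360+0.1350  ⇒  S_min = 4821/4000 m

S_min = 4821/4000 m = 1.2052 m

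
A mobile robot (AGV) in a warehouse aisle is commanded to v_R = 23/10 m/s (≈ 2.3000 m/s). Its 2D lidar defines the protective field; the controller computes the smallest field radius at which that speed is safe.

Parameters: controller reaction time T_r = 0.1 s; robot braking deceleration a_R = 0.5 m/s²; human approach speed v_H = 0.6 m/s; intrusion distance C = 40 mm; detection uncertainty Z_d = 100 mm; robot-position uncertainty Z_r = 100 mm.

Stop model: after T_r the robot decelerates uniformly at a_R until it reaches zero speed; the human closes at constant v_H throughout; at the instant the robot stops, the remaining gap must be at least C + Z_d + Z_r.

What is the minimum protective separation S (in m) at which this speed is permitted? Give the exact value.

braking lasts T_s = (23/10)/(1/2) = 4.6000 s
robot in T_r: 2.3000·0.1000 = 0.2300 m
robot under decel: 2.3000²/(2·0.5000) = 5.2900 m
person approaches 0.6000·(0.1000+4.6000) = 2.8200 m
margins: 0.0400+0.1000+0.1000 = 0.2400 m
S_min ≈ 0.2300+5.2900+2.8200+0.2400  ⇒  S_min = 429/50 m

S_min = 429/50 m = 8.5800 m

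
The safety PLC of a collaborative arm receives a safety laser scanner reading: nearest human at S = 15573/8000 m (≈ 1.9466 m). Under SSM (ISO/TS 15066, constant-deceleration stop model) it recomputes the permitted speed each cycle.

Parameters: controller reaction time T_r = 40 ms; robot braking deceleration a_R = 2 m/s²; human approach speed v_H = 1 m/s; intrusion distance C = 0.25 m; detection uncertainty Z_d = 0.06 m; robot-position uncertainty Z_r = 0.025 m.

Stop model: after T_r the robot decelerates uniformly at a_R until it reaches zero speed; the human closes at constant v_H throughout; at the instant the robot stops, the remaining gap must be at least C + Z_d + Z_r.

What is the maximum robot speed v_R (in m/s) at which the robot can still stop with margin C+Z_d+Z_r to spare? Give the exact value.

quadratic (1/4)·v² + (27/50)·v + (-12573/8000) = 0
  disc = (27/50)² − 4·(1/4)·(-12573/8000) = 74529/40000 ; √disc = 273/200
  v_R = (−(27/50) + 273/200) / (2·(1/4)) = 33/20 m/s
check:
stop time T_s = (33/20)/2 = 0.8250 s
reaction-phase robot travel = 1.6500·0.0400 = 0.0660 m
robot covers 1.6500·0.8250 − ½·2.0000·0.8250² = 0.6806 m while stopping
person approaches 1.0000·(0.0400+0.8250) = 0.8650 m
margins: 0.2500+0.0600+0.0250 = 0.3350 m
sum ≈ 0.0660+0.6806+0.8650+0.3350 ≈ 1.9466 m = S ✓

v_R_max = 33/20 m/s = 1.6500 m/s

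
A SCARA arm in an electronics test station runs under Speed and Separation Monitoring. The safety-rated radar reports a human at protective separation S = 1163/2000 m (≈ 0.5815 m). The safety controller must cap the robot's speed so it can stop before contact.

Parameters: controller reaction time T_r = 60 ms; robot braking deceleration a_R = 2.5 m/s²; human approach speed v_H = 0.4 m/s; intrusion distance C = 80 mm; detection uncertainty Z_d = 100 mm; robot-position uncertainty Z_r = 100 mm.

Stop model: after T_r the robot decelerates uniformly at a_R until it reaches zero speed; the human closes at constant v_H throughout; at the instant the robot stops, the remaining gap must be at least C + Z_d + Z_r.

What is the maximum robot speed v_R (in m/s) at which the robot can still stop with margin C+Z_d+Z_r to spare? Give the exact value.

quadratic (1/5)·v² + (11/50)·v + (-111/400) = 0
  disc = (11/50)² − 4·(1/5)·(-111/400) = 169/625 ; √disc = 13/25
  v_R = (−(11/50) + 13/25) / (2·(1/5)) = 3/4 m/s
check:
stop time T_s = (3/4)/(5/2) = 0.3000 s
robot covers v_R·T_r = 0.7500·0.0600 = 0.0450 m before braking
robot covers 0.7500·0.3000 − ½·2.5000·0.3000² = 0.1125 m while stopping
person approaches 0.4000·(0.0600+0.3000) = 0.1440 m
C+Z_d+Z_r = 0.0800+0.1000+0.1000 = 0.2800 m
sum ≈ 0.0450+0.1125+0.1440+0.2800 ≈ 0.5815 m = S ✓

v_R_max = 3/4 m/s = 0.7500 m/s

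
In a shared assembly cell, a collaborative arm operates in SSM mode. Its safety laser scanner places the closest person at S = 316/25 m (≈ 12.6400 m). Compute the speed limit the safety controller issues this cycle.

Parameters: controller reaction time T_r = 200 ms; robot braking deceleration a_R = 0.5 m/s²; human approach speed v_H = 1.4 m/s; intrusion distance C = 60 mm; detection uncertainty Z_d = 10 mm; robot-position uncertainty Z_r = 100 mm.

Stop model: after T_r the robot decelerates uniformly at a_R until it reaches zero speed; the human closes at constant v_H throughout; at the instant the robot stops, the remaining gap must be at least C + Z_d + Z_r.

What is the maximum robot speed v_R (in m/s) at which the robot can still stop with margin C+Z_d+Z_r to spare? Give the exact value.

quadratic (1)·v² + (3)·v + (-1219/100) = 0
  disc = (3)² − 4·(1)·(-1219/100) = 1444/25 ; √disc = 38/5
  v_R = (−(3) + 38/5) / (2·(1)) = 23/10 m/s
check:
braking lasts T_s = (23/10)/(1/2) = 4.6000 s
reaction-phase robot travel = 2.3000·0.2000 = 0.4600 m
robot covers 2.3000·4.6000 − ½·0.5000·4.6000² = 5.2900 m while stopping
human over T_r+T_s: 1.4000·(0.2000+4.6000) = 6.7200 m
residual clearance needed = 0.0600+0.0100+0.1000 = 0.1700 m
sum ≈ 0.4600+5.2900+6.7200+0.1700 ≈ 12.6400 m = S ✓

v_R_max = 23/10 m/s = 2.3000 m/s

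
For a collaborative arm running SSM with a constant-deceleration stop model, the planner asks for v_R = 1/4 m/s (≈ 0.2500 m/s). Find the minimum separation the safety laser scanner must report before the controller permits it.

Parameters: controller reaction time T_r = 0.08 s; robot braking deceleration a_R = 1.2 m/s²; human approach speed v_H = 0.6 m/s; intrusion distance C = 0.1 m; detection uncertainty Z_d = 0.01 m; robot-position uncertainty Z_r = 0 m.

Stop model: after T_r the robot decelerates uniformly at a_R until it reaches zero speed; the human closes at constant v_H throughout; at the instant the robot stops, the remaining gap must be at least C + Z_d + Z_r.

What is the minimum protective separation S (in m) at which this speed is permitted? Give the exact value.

T_s = v_R/a_R = (1/4)/(6/5) = 0.2083 s
robot covers v_R·T_r = 0.2500·0.0800 = 0.0200 m before braking
braking distance = 0.2500²/(2·1.2000) = 0.0260 m
human over T_r+T_s: 0.6000·(0.0800+0.2083) = 0.1730 m
margins: 0.1000+0.0100+0.0000 = 0.1100 m
S_min ≈ 0.0200+0.0260+0.1730+0.1100  ⇒  S_min = 7897/24000 m

S_min = 7897/24000 m = 0.3290 m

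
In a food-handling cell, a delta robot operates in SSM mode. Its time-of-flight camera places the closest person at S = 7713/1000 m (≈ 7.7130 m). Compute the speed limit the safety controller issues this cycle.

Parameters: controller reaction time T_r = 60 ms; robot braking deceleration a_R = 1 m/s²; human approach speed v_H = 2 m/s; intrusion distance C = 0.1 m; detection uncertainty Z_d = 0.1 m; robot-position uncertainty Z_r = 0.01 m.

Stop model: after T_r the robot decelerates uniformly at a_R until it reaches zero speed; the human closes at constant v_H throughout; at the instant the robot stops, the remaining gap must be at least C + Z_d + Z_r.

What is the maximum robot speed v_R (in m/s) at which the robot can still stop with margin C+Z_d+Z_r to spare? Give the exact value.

quadratic (1/2)·v² + (103/50)·v + (-7383/1000) = 0
  disc = (103/50)² − 4·(1/2)·(-7383/1000) = 11881/625 ; √disc = 109/25
  v_R = (−(103/50) + 109/25) / (2·(1/2)) = 23/10 m/s
check:
stop time T_s = (23/10)/1 = 2.3000 s
reaction-phase robot travel = 2.3000·0.0600 = 0.1380 m
robot covers 2.3000·2.3000 − ½·1.0000·2.3000² = 2.6450 m while stopping
person approaches 2.0000·(0.0600+2.3000) = 4.7200 m
margins: 0.1000+0.1000+0.0100 = 0.2100 m
sum ≈ 0.1380+2.6450+4.7200+0.2100 ≈ 7.7130 m = S ✓

v_R_max = 23/10 m/s = 2.3000 m/s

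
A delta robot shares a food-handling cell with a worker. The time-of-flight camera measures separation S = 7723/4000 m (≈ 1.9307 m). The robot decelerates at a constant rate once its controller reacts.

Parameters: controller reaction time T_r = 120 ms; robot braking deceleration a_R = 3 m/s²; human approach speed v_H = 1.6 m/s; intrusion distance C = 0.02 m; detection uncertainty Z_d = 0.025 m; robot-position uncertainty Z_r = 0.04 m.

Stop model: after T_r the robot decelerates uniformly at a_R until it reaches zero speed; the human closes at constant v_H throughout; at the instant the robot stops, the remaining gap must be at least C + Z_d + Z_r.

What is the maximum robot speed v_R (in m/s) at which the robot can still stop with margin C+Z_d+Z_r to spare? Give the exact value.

v_R_max = 7/4 m/s = 1.7500 m/s

collect terms ⇒ (1/6)·v_R² + (49/75)·v_R + (-1323/800) = 0
  disc = (49/75)² − 4·(1/6)·(-1323/800) = 137641/90000 ; √disc = 371/300
  v_R = (−(49/75) + 371/300) / (2·(1/6)) = 7/4 m/s
check:
T_s = v_R/a_R = (7/4)/3 = 0.5833 s
reaction-phase robot travel = 1.7500·0.1200 = 0.2100 m
robot covers 1.7500·0.5833 − ½·3.0000·0.5833² = 0.5104 m while stopping
person approaches 1.6000·(0.1200+0.5833) = 1.1253 m
margins: 0.0200+0.0250+0.0400 = 0.0850 m
sum ≈ 0.2100+0.5104+1.1253+0.0850 ≈ 1.9307 m = S ✓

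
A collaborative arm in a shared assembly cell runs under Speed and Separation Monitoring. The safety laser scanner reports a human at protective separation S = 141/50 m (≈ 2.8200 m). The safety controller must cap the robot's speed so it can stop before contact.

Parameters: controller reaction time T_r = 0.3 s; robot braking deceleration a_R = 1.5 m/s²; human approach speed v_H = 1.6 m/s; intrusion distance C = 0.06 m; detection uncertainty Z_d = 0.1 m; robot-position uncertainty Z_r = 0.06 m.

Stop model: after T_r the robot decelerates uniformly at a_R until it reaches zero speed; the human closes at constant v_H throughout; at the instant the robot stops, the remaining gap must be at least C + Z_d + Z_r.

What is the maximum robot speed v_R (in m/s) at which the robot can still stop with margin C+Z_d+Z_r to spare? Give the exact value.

quadratic (1/3)·v² + (41/30)·v + (-53/25) = 0
  disc = (41/30)² − 4·(1/3)·(-53/25) = 169/36 ; √disc = 13/6
  v_R = (−(41/30) + 13/6) / (2·(1/3)) = 6/5 m/s
check:
stop time T_s = (6/5)/(3/2) = 0.8000 s
reaction-phase robot travel = 1.2000·0.3000 = 0.3600 m
braking distance = 1.2000²/(2·1.5000) = 0.4800 m
person approaches 1.6000·(0.3000+0.8000) = 1.7600 m
residual clearance needed = 0.0600+0.1000+0.0600 = 0.2200 m
sum ≈ 0.3600+0.4800+1.7600+0.2200 ≈ 2.8200 m = S ✓

v_R_max = 6/5 m/s = 1.2000 m/s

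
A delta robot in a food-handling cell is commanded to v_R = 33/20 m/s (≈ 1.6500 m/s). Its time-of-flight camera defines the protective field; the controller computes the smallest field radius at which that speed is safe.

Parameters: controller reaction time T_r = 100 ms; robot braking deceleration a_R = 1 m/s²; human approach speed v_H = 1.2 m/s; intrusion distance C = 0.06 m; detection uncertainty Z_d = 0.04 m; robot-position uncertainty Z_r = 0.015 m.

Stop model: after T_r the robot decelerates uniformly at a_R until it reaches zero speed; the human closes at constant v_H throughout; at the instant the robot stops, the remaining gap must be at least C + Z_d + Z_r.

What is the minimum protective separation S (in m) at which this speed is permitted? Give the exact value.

S_min = 2993/800 m = 3.7412 m

T_s = v_R/a_R = (33/20)/1 = 1.6500 s
robot covers v_R·T_r = 1.6500·0.1000 = 0.1650 m before braking
braking distance = 1.6500²/(2·1.0000) = 1.3613 m
human closes 1.2000·1.7500 = 2.1000 m
residual clearance needed = 0.0600+0.0400+0.0150 = 0.1150 m
S_min ≈ 0.1650+1.3613+2.1000+0.1150  ⇒  S_min = 2993/800 m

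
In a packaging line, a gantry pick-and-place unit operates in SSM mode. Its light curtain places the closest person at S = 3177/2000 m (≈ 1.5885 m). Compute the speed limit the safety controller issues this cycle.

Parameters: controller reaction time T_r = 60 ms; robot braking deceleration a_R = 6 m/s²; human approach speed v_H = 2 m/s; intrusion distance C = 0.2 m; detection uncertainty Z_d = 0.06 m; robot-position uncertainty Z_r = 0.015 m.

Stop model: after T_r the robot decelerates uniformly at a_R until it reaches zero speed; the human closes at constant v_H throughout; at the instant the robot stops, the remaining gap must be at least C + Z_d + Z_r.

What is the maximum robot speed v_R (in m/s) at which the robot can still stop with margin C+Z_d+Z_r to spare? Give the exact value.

at the boundary: (1/12)·v² + (59/150)·v + (-2387/2000) = 0
  disc = (59/150)² − 4·(1/12)·(-2387/2000) = 49729/90000 ; √disc = 223/300
  v_R = (−(59/150) + 223/300) / (2·(1/12)) = 21/10 m/s
check:
stop time T_s = (21/10)/6 = 0.3500 s
robot in T_r: 2.1000·0.0600 = 0.1260 m
robot under decel: 2.1000²/(2·6.0000) = 0.3675 m
human over T_r+T_s: 2.0000·(0.0600+0.3500) = 0.8200 m
C+Z_d+Z_r = 0.2000+0.0600+0.0150 = 0.2750 m
sum ≈ 0.1260+0.3675+0.8200+0.2750 ≈ 1.5885 m = S ✓

v_R_max = 21/10 m/s = 2.1000 m/s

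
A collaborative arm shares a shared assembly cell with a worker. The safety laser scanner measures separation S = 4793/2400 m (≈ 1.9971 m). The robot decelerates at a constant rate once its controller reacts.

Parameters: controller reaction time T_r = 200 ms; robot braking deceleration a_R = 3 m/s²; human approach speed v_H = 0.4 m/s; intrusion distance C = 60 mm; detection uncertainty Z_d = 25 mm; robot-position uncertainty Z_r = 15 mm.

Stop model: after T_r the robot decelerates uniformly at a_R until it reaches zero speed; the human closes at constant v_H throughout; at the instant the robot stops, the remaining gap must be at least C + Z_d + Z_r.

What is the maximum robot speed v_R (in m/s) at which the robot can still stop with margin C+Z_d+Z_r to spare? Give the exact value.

at the boundary: (1/6)·v² + (1/3)·v + (-4361/2400) = 0
  disc = (1/3)² − 4·(1/6)·(-4361/2400) = 529/400 ; √disc = 23/20
  v_R = (−(1/3) + 23/20) / (2·(1/6)) = 49/20 m/s
check:
stop time T_s = (49/20)/3 = 0.8167 s
robot in T_r: 2.4500·0.2000 = 0.4900 m
robot covers 2.4500·0.8167 − ½·3.0000·0.8167² = 1.0004 m while stopping
human over T_r+T_s: 0.4000·(0.2000+0.8167) = 0.4067 m
margins: 0.0600+0.0250+0.0150 = 0.1000 m
sum ≈ 0.4900+1.0004+0.4067+0.1000 ≈ 1.9971 m = S ✓

v_R_max = 49/20 m/s = 2.4500 m/s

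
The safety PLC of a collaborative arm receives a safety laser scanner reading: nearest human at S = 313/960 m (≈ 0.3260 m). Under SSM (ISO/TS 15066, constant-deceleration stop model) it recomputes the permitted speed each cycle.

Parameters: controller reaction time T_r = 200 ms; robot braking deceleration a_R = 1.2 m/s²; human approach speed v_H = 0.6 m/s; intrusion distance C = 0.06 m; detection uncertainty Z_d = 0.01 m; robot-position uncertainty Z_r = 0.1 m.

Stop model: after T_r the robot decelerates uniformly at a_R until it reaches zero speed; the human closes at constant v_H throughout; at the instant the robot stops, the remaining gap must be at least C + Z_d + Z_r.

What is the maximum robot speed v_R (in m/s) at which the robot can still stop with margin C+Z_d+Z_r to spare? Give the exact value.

v_R_max = 1/20 m/s = 0.0500 m/s

quadratic (5/12)·v² + (7/10)·v + (-173/4800) = 0
  disc = (7/10)² − 4·(5/12)·(-173/4800) = 7921/14400 ; √disc = 89/120
  v_R = (−(7/10) + 89/120) / (2·(5/12)) = 1/20 m/s
check:
stop time T_s = (1/20)/(6/5) = 0.0417 s
robot covers v_R·T_r = 0.0500·0.2000 = 0.0100 m before braking
braking distance = 0.0500²/(2·1.2000) = 0.0010 m
human closes 0.6000·0.2417 = 0.1450 m
margins: 0.0600+0.0100+0.1000 = 0.1700 m
sum ≈ 0.0100+0.0010+0.1450+0.1700 ≈ 0.3260 m = S ✓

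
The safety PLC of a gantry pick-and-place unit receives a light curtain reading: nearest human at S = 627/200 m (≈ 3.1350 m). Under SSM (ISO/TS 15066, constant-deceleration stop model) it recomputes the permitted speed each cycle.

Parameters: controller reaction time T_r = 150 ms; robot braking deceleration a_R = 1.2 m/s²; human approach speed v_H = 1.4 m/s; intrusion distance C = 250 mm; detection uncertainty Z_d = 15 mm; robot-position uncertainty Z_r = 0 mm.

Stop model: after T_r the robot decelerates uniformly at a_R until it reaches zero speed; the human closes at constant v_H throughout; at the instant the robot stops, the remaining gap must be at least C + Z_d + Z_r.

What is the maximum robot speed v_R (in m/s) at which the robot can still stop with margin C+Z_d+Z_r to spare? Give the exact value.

v_R_max = 7/5 m/s = 1.4000 m/s

quadratic (5/12)·v² + (79/60)·v + (-133/50) = 0
  disc = (79/60)² − 4·(5/12)·(-133/50) = 22201/3600 ; √disc = 149/60
  v_R = (−(79/60) + 149/60) / (2·(5/12)) = 7/5 m/s
check:
T_s = v_R/a_R = (7/5)/(6/5) = 1.1667 s
robot in T_r: 1.4000·0.1500 = 0.2100 m
braking distance = 1.4000²/(2·1.2000) = 0.8167 m
human closes 1.4000·1.3167 = 1.8433 m
C+Z_d+Z_r = 0.2500+0.0150+0.0000 = 0.2650 m
sum ≈ 0.2100+0.8167+1.8433+0.2650 ≈ 3.1350 m = S ✓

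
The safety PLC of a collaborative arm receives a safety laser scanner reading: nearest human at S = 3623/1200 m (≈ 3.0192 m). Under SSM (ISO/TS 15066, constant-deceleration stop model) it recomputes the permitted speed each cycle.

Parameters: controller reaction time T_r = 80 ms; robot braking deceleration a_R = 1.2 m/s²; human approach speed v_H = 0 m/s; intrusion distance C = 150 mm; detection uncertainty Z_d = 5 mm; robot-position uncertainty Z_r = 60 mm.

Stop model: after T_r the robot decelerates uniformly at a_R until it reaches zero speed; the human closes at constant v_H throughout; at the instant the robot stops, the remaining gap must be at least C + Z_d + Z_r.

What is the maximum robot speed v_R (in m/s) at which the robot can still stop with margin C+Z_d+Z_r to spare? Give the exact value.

at the boundary: (5/12)·v² + (2/25)·v + (-673/240) = 0
  disc = (2/25)² − 4·(5/12)·(-673/240) = 421201/90000 ; √disc = 649/300
  v_R = (−(2/25) + 649/300) / (2·(5/12)) = 5/2 m/s
check:
braking lasts T_s = (5/2)/(6/5) = 2.0833 s
reaction-phase robot travel = 2.5000·0.0800 = 0.2000 m
robot covers 2.5000·2.0833 − ½·1.2000·2.0833² = 2.6042 m while stopping
human over T_r+T_s: 0.0000·(0.0800+2.0833) = 0.0000 m
C+Z_d+Z_r = 0.1500+0.0050+0.0600 = 0.2150 m
sum ≈ 0.2000+2.6042+0.0000+0.2150 ≈ 3.0192 m = S ✓

v_R_max = 5/2 m/s = 2.5000 m/s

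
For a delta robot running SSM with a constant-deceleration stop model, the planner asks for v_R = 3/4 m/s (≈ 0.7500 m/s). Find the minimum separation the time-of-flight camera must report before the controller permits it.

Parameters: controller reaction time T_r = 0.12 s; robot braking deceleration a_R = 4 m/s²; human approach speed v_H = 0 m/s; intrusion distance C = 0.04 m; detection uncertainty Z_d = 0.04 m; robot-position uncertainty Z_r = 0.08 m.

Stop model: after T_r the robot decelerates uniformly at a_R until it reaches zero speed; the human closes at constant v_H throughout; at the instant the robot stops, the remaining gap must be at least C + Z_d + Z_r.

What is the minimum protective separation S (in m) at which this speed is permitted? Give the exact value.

stop time T_s = (3/4)/4 = 0.1875 s
robot in T_r: 0.7500·0.1200 = 0.0900 m
robot covers 0.7500·0.1875 − ½·4.0000·0.1875² = 0.0703 m while stopping
person approaches 0.0000·(0.1200+0.1875) = 0.0000 m
margins: 0.0400+0.0400+0.0800 = 0.1600 m
S_min ≈ 0.0900+0.0703+0.0000+0.1600  ⇒  S_min = 41/128 m

S_min = 41/128 m = 0.3203 m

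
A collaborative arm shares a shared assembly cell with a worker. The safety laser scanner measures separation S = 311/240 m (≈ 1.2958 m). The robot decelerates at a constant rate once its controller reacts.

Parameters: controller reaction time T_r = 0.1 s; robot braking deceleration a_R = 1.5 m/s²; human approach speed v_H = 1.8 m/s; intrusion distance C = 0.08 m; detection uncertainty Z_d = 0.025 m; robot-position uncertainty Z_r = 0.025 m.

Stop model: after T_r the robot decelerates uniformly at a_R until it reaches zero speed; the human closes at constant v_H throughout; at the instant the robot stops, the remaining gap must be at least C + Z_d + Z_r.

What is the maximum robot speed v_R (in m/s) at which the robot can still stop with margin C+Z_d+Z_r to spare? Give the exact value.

collect terms ⇒ (1/3)·v_R² + (13/10)·v_R + (-1183/1200) = 0
  disc = (13/10)² − 4·(1/3)·(-1183/1200) = 676/225 ; √disc = 26/15
  v_R = (−(13/10) + 26/15) / (2·(1/3)) = 13/20 m/s
check:
stop time T_s = (13/20)/(3/2) = 0.4333 s
robot covers v_R·T_r = 0.6500·0.1000 = 0.0650 m before braking
robot covers 0.6500·0.4333 − ½·1.5000·0.4333² = 0.1408 m while stopping
human closes 1.8000·0.5333 = 0.9600 m
C+Z_d+Z_r = 0.0800+0.0250+0.0250 = 0.1300 m
sum ≈ 0.0650+0.1408+0.9600+0.1300 ≈ 1.2958 m = S ✓

v_R_max = 13/20 m/s = 0.6500 m/s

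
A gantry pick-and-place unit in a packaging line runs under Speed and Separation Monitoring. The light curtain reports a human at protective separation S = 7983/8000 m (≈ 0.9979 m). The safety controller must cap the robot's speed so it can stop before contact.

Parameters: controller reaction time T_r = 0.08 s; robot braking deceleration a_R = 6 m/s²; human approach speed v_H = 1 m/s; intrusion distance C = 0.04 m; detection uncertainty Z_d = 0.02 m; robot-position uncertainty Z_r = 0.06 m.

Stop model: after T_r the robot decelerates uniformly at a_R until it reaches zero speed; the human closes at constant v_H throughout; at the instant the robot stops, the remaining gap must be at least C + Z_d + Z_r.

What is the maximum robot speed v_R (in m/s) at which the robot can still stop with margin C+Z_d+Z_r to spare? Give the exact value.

quadratic (1/12)·v² + (37/150)·v + (-6383/8000) = 0
  disc = (37/150)² − 4·(1/12)·(-6383/8000) = 117649/360000 ; √disc = 343/600
  v_R = (−(37/150) + 343/600) / (2·(1/12)) = 39/20 m/s
check:
braking lasts T_s = (39/20)/6 = 0.3250 s
robot covers v_R·T_r = 1.9500·0.0800 = 0.1560 m before braking
robot under decel: 1.9500²/(2·6.0000) = 0.3169 m
human closes 1.0000·0.4050 = 0.4050 m
residual clearance needed = 0.0400+0.0200+0.0600 = 0.1200 m
sum ≈ 0.1560+0.3169+0.4050+0.1200 ≈ 0.9979 m = S ✓

v_R_max = 39/20 m/s = 1.9500 m/s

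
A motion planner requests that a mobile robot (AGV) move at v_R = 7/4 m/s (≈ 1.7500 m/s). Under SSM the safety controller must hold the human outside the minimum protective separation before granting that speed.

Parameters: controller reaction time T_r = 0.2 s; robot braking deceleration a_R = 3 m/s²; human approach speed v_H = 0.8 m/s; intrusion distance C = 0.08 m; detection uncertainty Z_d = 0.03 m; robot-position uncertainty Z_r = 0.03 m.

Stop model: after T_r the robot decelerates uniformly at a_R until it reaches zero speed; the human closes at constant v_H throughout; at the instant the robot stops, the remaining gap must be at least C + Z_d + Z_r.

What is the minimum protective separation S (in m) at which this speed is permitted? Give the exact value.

braking lasts T_s = (7/4)/3 = 0.5833 s
reaction-phase robot travel = 1.7500·0.2000 = 0.3500 m
robot under decel: 1.7500²/(2·3.0000) = 0.5104 m
person approaches 0.8000·(0.2000+0.5833) = 0.6267 m
margins: 0.0800+0.0300+0.0300 = 0.1400 m
S_min ≈ 0.3500+0.5104+0.6267+0.1400  ⇒  S_min = 781/480 m

S_min = 781/480 m = 1.6271 m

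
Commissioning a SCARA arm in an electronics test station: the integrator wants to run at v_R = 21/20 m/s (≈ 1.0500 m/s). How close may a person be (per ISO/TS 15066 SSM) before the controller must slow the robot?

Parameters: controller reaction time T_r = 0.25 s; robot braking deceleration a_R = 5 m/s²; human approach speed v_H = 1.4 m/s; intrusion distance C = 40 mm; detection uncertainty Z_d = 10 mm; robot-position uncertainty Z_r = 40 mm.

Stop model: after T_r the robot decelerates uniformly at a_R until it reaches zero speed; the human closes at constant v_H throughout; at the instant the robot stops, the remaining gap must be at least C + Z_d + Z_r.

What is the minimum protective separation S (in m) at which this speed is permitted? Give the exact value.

braking lasts T_s = (21/20)/5 = 0.2100 s
reaction-phase robot travel = 1.0500·0.2500 = 0.2625 m
robot covers 1.0500·0.2100 − ½·5.0000·0.2100² = 0.1103 m while stopping
person approaches 1.4000·(0.2500+0.2100) = 0.6440 m
C+Z_d+Z_r = 0.0400+0.0100+0.0400 = 0.0900 m
S_min ≈ 0.2625+0.1103+0.6440+0.0900  ⇒  S_min = 4427/4000 m

S_min = 4427/4000 m = 1.1067 m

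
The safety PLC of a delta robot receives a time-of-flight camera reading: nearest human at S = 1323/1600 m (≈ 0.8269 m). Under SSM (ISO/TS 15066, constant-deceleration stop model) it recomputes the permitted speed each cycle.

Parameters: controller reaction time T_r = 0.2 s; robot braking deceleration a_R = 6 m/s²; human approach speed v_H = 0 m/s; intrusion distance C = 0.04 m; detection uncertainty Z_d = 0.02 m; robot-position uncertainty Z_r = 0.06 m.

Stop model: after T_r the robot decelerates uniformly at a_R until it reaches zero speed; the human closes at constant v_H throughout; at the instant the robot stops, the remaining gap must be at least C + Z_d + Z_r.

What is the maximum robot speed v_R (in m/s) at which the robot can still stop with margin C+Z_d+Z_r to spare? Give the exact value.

v_R_max = 39/20 m/s = 1.9500 m/s

quadratic (1/12)·v² + (1/5)·v + (-1131/1600) = 0
  disc = (1/5)² − 4·(1/12)·(-1131/1600) = 441/1600 ; √disc = 21/40
  v_R = (−(1/5) + 21/40) / (2·(1/12)) = 39/20 m/s
check:
braking lasts T_s = (39/20)/6 = 0.3250 s
robot covers v_R·T_r = 1.9500·0.2000 = 0.3900 m before braking
braking distance = 1.9500²/(2·6.0000) = 0.3169 m
human over T_r+T_s: 0.0000·(0.2000+0.3250) = 0.0000 m
margins: 0.0400+0.0200+0.0600 = 0.1200 m
sum ≈ 0.3900+0.3169+0.0000+0.1200 ≈ 0.8269 m = S ✓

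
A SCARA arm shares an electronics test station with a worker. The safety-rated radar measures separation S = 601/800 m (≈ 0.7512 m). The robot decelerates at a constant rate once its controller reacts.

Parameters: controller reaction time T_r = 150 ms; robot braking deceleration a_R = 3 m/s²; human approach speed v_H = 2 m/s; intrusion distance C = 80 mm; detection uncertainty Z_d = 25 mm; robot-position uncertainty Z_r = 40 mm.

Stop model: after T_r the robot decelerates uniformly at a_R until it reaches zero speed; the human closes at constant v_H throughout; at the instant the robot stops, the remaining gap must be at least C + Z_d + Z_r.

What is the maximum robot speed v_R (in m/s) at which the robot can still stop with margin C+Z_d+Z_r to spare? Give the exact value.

v_R_max = 7/20 m/s = 0.3500 m/s

quadratic (1/6)·v² + (49/60)·v + (-49/160) = 0
  disc = (49/60)² − 4·(1/6)·(-49/160) = 196/225 ; √disc = 14/15
  v_R = (−(49/60) + 14/15) / (2·(1/6)) = 7/20 m/s
check:
braking lasts T_s = (7/20)/3 = 0.1167 s
robot in T_r: 0.3500·0.1500 = 0.0525 m
robot covers 0.3500·0.1167 − ½·3.0000·0.1167² = 0.0204 m while stopping
human closes 2.0000·0.2667 = 0.5333 m
C+Z_d+Z_r = 0.0800+0.0250+0.0400 = 0.1450 m
sum ≈ 0.0525+0.0204+0.5333+0.1450 ≈ 0.7512 m = S ✓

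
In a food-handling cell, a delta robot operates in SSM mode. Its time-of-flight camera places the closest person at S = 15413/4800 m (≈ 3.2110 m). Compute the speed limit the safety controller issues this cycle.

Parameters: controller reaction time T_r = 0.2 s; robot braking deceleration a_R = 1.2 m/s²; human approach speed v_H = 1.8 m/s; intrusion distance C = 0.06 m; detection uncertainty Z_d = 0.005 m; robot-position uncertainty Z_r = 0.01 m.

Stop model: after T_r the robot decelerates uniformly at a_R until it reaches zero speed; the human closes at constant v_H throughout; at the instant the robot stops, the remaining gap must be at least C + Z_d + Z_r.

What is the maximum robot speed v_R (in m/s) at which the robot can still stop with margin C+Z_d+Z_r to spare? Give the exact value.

v_R_max = 5/4 m/s = 1.2500 m/s

collect terms ⇒ (5/12)·v_R² + (17/10)·v_R + (-533/192) = 0
  disc = (17/10)² − 4·(5/12)·(-533/192) = 108241/14400 ; √disc = 329/120
  v_R = (−(17/10) + 329/120) / (2·(5/12)) = 5/4 m/s
check:
stop time T_s = (5/4)/(6/5) = 1.0417 s
reaction-phase robot travel = 1.2500·0.2000 = 0.2500 m
braking distance = 1.2500²/(2·1.2000) = 0.6510 m
human closes 1.8000·1.2417 = 2.2350 m
margins: 0.0600+0.0050+0.0100 = 0.0750 m
sum ≈ 0.2500+0.6510+2.2350+0.0750 ≈ 3.2110 m = S ✓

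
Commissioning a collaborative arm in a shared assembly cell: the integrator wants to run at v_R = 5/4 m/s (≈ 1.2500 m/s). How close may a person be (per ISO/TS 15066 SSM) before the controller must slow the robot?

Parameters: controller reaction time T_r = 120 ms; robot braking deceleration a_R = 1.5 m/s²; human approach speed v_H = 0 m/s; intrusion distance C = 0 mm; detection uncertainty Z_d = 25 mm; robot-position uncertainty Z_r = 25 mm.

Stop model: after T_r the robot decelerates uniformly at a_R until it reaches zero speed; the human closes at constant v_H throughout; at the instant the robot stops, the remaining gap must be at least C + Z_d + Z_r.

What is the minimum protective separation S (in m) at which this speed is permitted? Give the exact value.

braking lasts T_s = (5/4)/(3/2) = 0.8333 s
robot in T_r: 1.2500·0.1200 = 0.1500 m
braking distance = 1.2500²/(2·1.5000) = 0.5208 m
human closes 0.0000·0.9533 = 0.0000 m
residual clearance needed = 0.0000+0.0250+0.0250 = 0.0500 m
S_min ≈ 0.1500+0.5208+0.0000+0.0500  ⇒  S_min = 173/240 m

S_min = 173/240 m = 0.7208 m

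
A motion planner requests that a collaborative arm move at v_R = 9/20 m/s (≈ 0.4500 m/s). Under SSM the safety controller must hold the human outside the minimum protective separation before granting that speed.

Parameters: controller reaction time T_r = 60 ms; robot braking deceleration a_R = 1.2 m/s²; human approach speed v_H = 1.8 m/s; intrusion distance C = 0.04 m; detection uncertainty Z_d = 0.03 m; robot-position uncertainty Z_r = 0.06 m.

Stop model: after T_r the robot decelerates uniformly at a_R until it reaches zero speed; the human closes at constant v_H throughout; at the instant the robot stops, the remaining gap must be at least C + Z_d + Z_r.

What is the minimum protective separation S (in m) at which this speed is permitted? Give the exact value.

S_min = 1639/1600 m = 1.0244 m

T_s = v_R/a_R = (9/20)/(6/5) = 0.3750 s
robot covers v_R·T_r = 0.4500·0.0600 = 0.0270 m before braking
braking distance = 0.4500²/(2·1.2000) = 0.0844 m
human over T_r+T_s: 1.8000·(0.0600+0.3750) = 0.7830 m
margins: 0.0400+0.0300+0.0600 = 0.1300 m
S_min ≈ 0.0270+0.0844+0.7830+0.1300  ⇒  S_min = 1639/1600 m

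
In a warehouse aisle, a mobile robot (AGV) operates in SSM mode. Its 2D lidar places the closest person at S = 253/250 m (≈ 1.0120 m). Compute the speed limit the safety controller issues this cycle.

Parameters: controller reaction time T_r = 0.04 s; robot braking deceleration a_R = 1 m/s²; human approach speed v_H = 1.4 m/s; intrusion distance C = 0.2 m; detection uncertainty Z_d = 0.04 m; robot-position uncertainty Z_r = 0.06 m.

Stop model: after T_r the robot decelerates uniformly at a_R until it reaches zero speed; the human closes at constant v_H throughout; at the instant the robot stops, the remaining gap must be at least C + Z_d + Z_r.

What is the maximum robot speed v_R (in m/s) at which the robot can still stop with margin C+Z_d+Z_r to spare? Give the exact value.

v_R_max = 2/5 m/s = 0.4000 m/s

collect terms ⇒ (1/2)·v_R² + (36/25)·v_R + (-82/125) = 0
  disc = (36/25)² − 4·(1/2)·(-82/125) = 2116/625 ; √disc = 46/25
  v_R = (−(36/25) + 46/25) / (2·(1/2)) = 2/5 m/s
check:
T_s = v_R/a_R = (2/5)/1 = 0.4000 s
robot in T_r: 0.4000·0.0400 = 0.0160 m
robot under decel: 0.4000²/(2·1.0000) = 0.0800 m
human over T_r+T_s: 1.4000·(0.0400+0.4000) = 0.6160 m
margins: 0.2000+0.0400+0.0600 = 0.3000 m
sum ≈ 0.0160+0.0800+0.6160+0.3000 ≈ 1.0120 m = S ✓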